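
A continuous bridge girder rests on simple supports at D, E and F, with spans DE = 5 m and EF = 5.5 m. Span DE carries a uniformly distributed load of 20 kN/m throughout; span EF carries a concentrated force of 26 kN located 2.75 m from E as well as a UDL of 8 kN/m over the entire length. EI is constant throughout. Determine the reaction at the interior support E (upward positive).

Take M_E as the redundant. Released structure: two simple spans DE and EF with a hinge at E.
Discontinuity in slope at E on the released structure — sum the simple-span end rotations:
  span DE: UDL 20: wL³/(24EI) = 104.2/EI
  span EF: point load 26 at a = 2.75: Pab(L + b)/(6LEI) = 49.16/EI
  span EF: UDL 8: wL³/(24EI) = 55.46/EI
  relative rotation θ_0 = (104.2 + 104.6)/EI = 208.8/EI
A unit hogging moment at E produces rotation L₁/(3EI) + L₂/(3EI) = 3.5/EI.
Slope continuity at E: θ_0 = M_E·3.5/EI, so M_E = 208.8/3.5 = 59.65 kN·m (hogging).
Span DE, ΣM about D with M_E applied at E: R_E^{DE}·5 = 250 + 59.65, so R_E^{DE} = 61.93 kN and R_D = 100 − 61.93 = 38.07 kN.
Span EF, ΣM about F: R_E^{EF}·5.5 = 192.5 + 59.65, so R_E^{EF} = 45.85 kN and R_F = 70 − 45.85 = 24.15 kN.
R_E = 61.93 + 45.85 = 107.8 kN.

R_E = 107.8 kN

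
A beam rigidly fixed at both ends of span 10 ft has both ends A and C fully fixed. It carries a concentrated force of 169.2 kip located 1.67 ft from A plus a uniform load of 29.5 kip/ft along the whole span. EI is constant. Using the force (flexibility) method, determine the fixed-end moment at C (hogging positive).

M_C = 285.1 kip·ft

Take the two fixed-end moments M_A, M_C as redundants; the released structure is the simple span AC.
On the primary (simply-supported) span, the end slopes from the loading are:
  at A: point load 169.2 at a = 1.67: Pab(L + b)/(6LEI) = 719.1/EI
  at C: point load 169.2 at a = 1.67: Pab(L + a)/(6LEI) = 457.8/EI
  at A: UDL 29.5: wL³/(24EI) = 1229/EI
  at C: UDL 29.5: wL³/(24EI) = 1229/EI
  θ_A0 = 1948/EI,  θ_C0 = 1687/EI
Flexibility coefficients: a unit moment at one end gives L/(3EI) there and L/(6EI) at the far end, so f₁₁ = f₂₂ = 3.333/EI and f₁₂ = f₂₁ = 1.667/EI.
Compatibility — zero rotation at each built-in end:
  3.333 M_A + 1.667 M_C = 1948
  1.667 M_A + 3.333 M_C = 1687
Solving the pair gives M_A = 441.9 kip·ft and M_C = 285.1 kip·ft (hogging).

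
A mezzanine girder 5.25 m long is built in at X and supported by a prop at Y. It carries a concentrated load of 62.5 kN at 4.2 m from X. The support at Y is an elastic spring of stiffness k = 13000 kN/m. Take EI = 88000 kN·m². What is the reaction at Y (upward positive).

R_Y = 38.58 kN

Release the roller at Y. Primary structure: cantilever fixed at X.
Deflection at Y on the released cantilever, summing each load's contribution:
  point load 62.5 at a = 4.2: Pa²(3L − a)/(6EI) = 2122/EI
Tip deflection under a unit load at Y: L³/(3EI) = 48.23/EI.
With EI = 88000 kN·m²: δ_0 = 0.024117 m and δ_{YY} = 0.000548 m/kN.
Compatibility — the spring shortens by R_Y/k under the reaction it provides: δ_0 − R_Y·δ_{YY} = R_Y/k. With 1/k = 0.000077 m/kN, R_Y = δ_0 / (δ_{YY} + 1/k) = 0.024117 / (0.000548 + 0.000077) = 38.58 kN.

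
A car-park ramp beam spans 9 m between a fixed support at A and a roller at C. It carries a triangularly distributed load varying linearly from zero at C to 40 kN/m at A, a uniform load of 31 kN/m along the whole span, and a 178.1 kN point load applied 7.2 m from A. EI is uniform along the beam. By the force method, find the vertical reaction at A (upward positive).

R_A = 371.1 kN

Choose R_C as the redundant. The primary structure is the cantilever fixed at A.
Free-end deflection of the primary structure under the applied loading (downward +):
  triangular load, peak 40 at the fixed end: w₀L⁴/(30EI) = 8748/EI
  UDL 31: wL⁴/(8EI) = 25424/EI
  point load 178.1 at a = 7.2: Pa²(3L − a)/(6EI) = 30468/EI
  δ_0 = 64640/EI
Flexibility coefficient — unit upward force at C: δ_{CC} = L³/(3EI) = 243/EI.
The prop prevents deflection at C: R_C = δ_0/δ_{CC} = 64640/243 = 266 kN.
Vertical equilibrium: R_A = ΣP − R_C = 637.1 − 266 = 371.1 kN.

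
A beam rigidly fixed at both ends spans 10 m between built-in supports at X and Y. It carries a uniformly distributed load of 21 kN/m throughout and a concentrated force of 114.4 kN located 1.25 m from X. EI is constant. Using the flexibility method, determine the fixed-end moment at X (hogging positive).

M_X = 284.5 kN·m

Release both end moments; the primary structure is a simply-supported span XY with redundants M_X and M_Y.
On the primary (simply-supported) span, the end slopes from the loading are:
  at X: UDL 21: wL³/(24EI) = 875/EI
  at Y: UDL 21: wL³/(24EI) = 875/EI
  at X: point load 114.4 at a = 1.25: Pab(L + b)/(6LEI) = 391/EI
  at Y: point load 114.4 at a = 1.25: Pab(L + a)/(6LEI) = 234.6/EI
  θ_X0 = 1266/EI,  θ_Y0 = 1110/EI
Flexibility coefficients: a unit moment at one end gives L/(3EI) there and L/(6EI) at the far end, so f₁₁ = f₂₂ = 3.333/EI and f₁₂ = f₂₁ = 1.667/EI.
Compatibility — zero rotation at each built-in end:
  3.333 M_X + 1.667 M_Y = 1266
  1.667 M_X + 3.333 M_Y = 1110
Solving the pair gives M_X = 284.5 kN·m and M_Y = 190.6 kN·m (hogging).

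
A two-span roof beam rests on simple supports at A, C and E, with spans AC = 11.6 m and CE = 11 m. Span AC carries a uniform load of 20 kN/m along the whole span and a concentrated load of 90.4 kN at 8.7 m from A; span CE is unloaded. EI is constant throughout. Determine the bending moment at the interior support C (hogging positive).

M_C = 261 kN·m

Release continuity at C by inserting a hinge; the redundant is the internal moment M_C. The primary structure is two simply-supported spans AC and CE.
Rotations at C on the released spans (each span's end-slope, ×1/EI):
  span AC: UDL 20: wL³/(24EI) = 1301/EI
  span AC: point load 90.4 at a = 8.7: Pab(L + a)/(6LEI) = 665.2/EI
  relative rotation θ_0 = (1966 + 0)/EI = 1966/EI
A unit hogging moment at C produces rotation L₁/(3EI) + L₂/(3EI) = 7.533/EI.
Slope continuity at C: θ_0 = M_C·7.533/EI, so M_C = 1966/7.533 = 261 kN·m (hogging).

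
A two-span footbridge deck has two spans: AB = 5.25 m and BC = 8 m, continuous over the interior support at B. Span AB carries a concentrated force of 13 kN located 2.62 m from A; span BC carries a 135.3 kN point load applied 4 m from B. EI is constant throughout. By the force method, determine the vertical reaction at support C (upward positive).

R_C = 51.7 kN

Insert a hinge at B; M_B is the redundant, and each span becomes simply supported.
Rotations at B on the released spans (each span's end-slope, ×1/EI):
  span AB: point load 13 at a = 2.62: Pab(L + a)/(6LEI) = 22.38/EI
  span BC: point load 135.3 at a = 4: Pab(L + b)/(6LEI) = 541.2/EI
  relative rotation θ_0 = (22.38 + 541.2)/EI = 563.6/EI
A unit hogging moment at B produces rotation L₁/(3EI) + L₂/(3EI) = 4.417/EI.
Compatibility: M_B·(L₁+L₂)/(3EI) = θ_0, giving M_B = 127.6 kN·m (hogging).
Span BC, ΣM about C: R_B^{BC}·8 = 541.2 + 127.6, so R_B^{BC} = 83.6 kN and R_C = 135.3 − 83.6 = 51.7 kN.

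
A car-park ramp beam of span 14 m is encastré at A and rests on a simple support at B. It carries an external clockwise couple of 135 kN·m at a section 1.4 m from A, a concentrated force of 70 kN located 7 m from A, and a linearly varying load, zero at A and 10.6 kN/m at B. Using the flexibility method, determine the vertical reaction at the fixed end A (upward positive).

Remove the prop at B; the released (primary) structure is a cantilever built in at A.
Downward deflection at the released point B due to the loads:
  clockwise couple 135 at a = 1.4: M₀a(2L − a)/(2EI) = 2514/EI
  point load 70 at a = 7: Pa²(3L − a)/(6EI) = 20008/EI
  triangular load, peak 10.6 at the free end: 11w₀L⁴/(120EI) = 37328/EI
  δ_0 = 59850/EI
Tip deflection under a unit load at B: L³/(3EI) = 914.7/EI.
The prop prevents deflection at B: R_B = δ_0/δ_{BB} = 59850/914.7 = 65.43 kN.
Vertical equilibrium: R_A = ΣP − R_B = 144.2 − 65.43 = 78.77 kN.

R_A = 78.77 kN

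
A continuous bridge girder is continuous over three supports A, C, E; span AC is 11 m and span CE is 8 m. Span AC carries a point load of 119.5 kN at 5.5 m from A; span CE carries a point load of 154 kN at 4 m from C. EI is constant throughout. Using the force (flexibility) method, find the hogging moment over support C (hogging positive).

Release continuity at C by inserting a hinge; the redundant is the internal moment M_C. The primary structure is two simply-supported spans AC and CE.
Discontinuity in slope at C on the released structure — sum the simple-span end rotations:
  span AC: point load 119.5 at a = 5.5: Pab(L + a)/(6LEI) = 903.7/EI
  span CE: point load 154 at a = 4: Pab(L + b)/(6LEI) = 616/EI
  relative rotation θ_0 = (903.7 + 616)/EI = 1520/EI
A unit hogging moment at C produces rotation L₁/(3EI) + L₂/(3EI) = 6.333/EI.
Slope continuity at C: θ_0 = M_C·6.333/EI, so M_C = 1520/6.333 = 240 kN·m (hogging).

M_C = 240 kN·m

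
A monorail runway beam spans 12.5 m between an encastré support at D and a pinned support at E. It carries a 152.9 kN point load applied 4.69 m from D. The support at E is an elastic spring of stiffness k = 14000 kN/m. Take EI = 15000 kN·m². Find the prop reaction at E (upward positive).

Remove the prop at E; the released (primary) structure is a cantilever built in at D.
Primary-structure tip deflection at E by superposition:
  point load 152.9 at a = 4.69: Pa²(3L − a)/(6EI) = 18391/EI
Flexibility coefficient — unit upward force at E: δ_{EE} = L³/(3EI) = 651/EI.
With EI = 15000 kN·m²: δ_0 = 1.2261 m and δ_{EE} = 0.043403 m/kN.
Compatibility — the spring shortens by R_E/k under the reaction it provides: δ_0 − R_E·δ_{EE} = R_E/k. With 1/k = 0.000071 m/kN, R_E = δ_0 / (δ_{EE} + 1/k) = 1.2261 / (0.043403 + 0.000071) = 28.2 kN.

R_E = 28.2 kN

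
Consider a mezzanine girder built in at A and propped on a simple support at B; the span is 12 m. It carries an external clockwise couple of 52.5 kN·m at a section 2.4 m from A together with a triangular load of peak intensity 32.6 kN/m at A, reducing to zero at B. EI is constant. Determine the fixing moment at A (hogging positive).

M_A = 337.1 kN·m

Release the roller at B. Primary structure: cantilever fixed at A.
Free-end deflection of the primary structure under the applied loading (downward +):
  clockwise couple 52.5 at a = 2.4: M₀a(2L − a)/(2EI) = 1361/EI
  triangular load, peak 32.6 at the fixed end: w₀L⁴/(30EI) = 22533/EI
  δ_0 = 23894/EI
Flexibility coefficient — unit upward force at B: δ_{BB} = L³/(3EI) = 576/EI.
The prop prevents deflection at B: R_B = δ_0/δ_{BB} = 23894/576 = 41.48 kN.
Moment equilibrium about A: M_A = Σ(load moments about A) − R_B·L = 834.9 − 41.48×12 = 337.1 kN·m.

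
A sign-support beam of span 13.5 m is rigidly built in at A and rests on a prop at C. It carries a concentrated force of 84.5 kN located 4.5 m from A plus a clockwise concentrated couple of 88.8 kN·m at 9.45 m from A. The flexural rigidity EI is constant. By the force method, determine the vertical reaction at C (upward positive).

R_C = 21.5 kN

Release the roller at C. Primary structure: cantilever fixed at A.
Deflection at C on the released cantilever, summing each load's contribution:
  point load 84.5 at a = 4.5: Pa²(3L − a)/(6EI) = 10267/EI
  clockwise couple 88.8 at a = 9.45: M₀a(2L − a)/(2EI) = 7364/EI
  δ_0 = 17630/EI
Tip deflection under a unit load at C: L³/(3EI) = 820.1/EI.
The prop prevents deflection at C: R_C = δ_0/δ_{CC} = 17630/820.1 = 21.5 kN.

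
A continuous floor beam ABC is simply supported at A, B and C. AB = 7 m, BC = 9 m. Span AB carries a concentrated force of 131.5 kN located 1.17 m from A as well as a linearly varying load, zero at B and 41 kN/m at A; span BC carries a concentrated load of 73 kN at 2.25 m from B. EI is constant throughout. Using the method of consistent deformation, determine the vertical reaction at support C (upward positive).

R_C = 2.181 kN

Take M_B as the redundant. Released structure: two simple spans AB and BC with a hinge at B.
Rotations at B on the released spans (each span's end-slope, ×1/EI):
  span AB: point load 131.5 at a = 1.17: Pab(L + a)/(6LEI) = 174.5/EI
  span AB: triangular load, peak 41: 7w₀L³/(360EI) = 273.4/EI
  span BC: point load 73 at a = 2.25: Pab(L + b)/(6LEI) = 323.4/EI
  relative rotation θ_0 = (447.9 + 323.4)/EI = 771.3/EI
A unit hogging moment at B produces rotation L₁/(3EI) + L₂/(3EI) = 5.333/EI.
Slope continuity at B: θ_0 = M_B·5.333/EI, so M_B = 771.3/5.333 = 144.6 kN·m (hogging).
Span BC, ΣM about C: R_B^{BC}·9 = 492.8 + 144.6, so R_B^{BC} = 70.82 kN and R_C = 73 − 70.82 = 2.181 kN.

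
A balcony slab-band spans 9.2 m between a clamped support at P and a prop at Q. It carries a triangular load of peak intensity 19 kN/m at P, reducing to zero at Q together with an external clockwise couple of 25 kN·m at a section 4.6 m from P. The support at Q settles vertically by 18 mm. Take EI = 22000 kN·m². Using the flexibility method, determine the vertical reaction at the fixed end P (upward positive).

Release the roller at Q. Primary structure: cantilever fixed at P.
Free-end deflection of the primary structure under the applied loading (downward +):
  triangular load, peak 19 at the fixed end: w₀L⁴/(30EI) = 4537/EI
  clockwise couple 25 at a = 4.6: M₀a(2L − a)/(2EI) = 793.5/EI
  δ_0 = 5331/EI
Flexibility coefficient — unit upward force at Q: δ_{QQ} = L³/(3EI) = 259.6/EI.
With EI = 22000 kN·m²: δ_0 = 0.2423 m and δ_{QQ} = 0.011798 m/kN.
Compatibility — the beam at Q must follow the support down by 0.018 m: δ_0 − R_Q·δ_{QQ} = 0.018, so R_Q = (0.2423 − 0.018)/0.011798 = 19.01 kN.
Vertical equilibrium: R_P = ΣP − R_Q = 87.4 − 19.01 = 68.39 kN.

R_P = 68.39 kN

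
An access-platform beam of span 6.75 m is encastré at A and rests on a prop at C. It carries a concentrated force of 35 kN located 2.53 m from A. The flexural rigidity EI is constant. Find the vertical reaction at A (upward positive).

R_A = 28.55 kN

Take the reaction at C as the redundant and release it; the primary structure is a cantilever fixed at A.
Free-end deflection of the primary structure under the applied loading (downward +):
  point load 35 at a = 2.53: Pa²(3L − a)/(6EI) = 661.6/EI
Flexibility coefficient — unit upward force at C: δ_{CC} = L³/(3EI) = 102.5/EI.
The prop prevents deflection at C: R_C = δ_0/δ_{CC} = 661.6/102.5 = 6.454 kN.
Vertical equilibrium: R_A = ΣP − R_C = 35 − 6.454 = 28.55 kN.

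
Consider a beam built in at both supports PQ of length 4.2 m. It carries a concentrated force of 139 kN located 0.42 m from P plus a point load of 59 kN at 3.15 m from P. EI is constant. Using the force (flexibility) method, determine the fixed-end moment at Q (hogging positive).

Release both end moments; the primary structure is a simply-supported span PQ with redundants M_P and M_Q.
On the primary (simply-supported) span, the end slopes from the loading are:
  at P: point load 139 at a = 0.42: Pab(L + b)/(6LEI) = 69.88/EI
  at Q: point load 139 at a = 0.42: Pab(L + a)/(6LEI) = 40.46/EI
  at P: point load 59 at a = 3.15: Pab(L + b)/(6LEI) = 40.65/EI
  at Q: point load 59 at a = 3.15: Pab(L + a)/(6LEI) = 56.92/EI
  θ_P0 = 110.5/EI,  θ_Q0 = 97.37/EI
Flexibility coefficients: a unit moment at one end gives L/(3EI) there and L/(6EI) at the far end, so f₁₁ = f₂₂ = 1.4/EI and f₁₂ = f₂₁ = 0.7/EI.
Compatibility — zero rotation at each built-in end:
  1.4 M_P + 0.7 M_Q = 110.5
  0.7 M_P + 1.4 M_Q = 97.37
Solving the pair gives M_P = 58.9 kN·m and M_Q = 40.1 kN·m (hogging).

M_Q = 40.1 kN·m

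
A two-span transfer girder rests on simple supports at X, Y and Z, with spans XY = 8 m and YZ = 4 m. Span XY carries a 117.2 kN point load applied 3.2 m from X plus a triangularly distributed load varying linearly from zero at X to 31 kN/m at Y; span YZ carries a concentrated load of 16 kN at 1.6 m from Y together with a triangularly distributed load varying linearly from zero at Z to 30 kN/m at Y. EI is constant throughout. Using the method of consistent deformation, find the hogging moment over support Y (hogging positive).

M_Y = 208 kN·m

Release continuity at Y by inserting a hinge; the redundant is the internal moment M_Y. The primary structure is two simply-supported spans XY and YZ.
Discontinuity in slope at Y on the released structure — sum the simple-span end rotations:
  span XY: point load 117.2 at a = 3.2: Pab(L + a)/(6LEI) = 420/EI
  span XY: triangular load, peak 31: w₀L³/(45EI) = 352.7/EI
  span YZ: point load 16 at a = 1.6: Pab(L + b)/(6LEI) = 16.38/EI
  span YZ: triangular load, peak 30: w₀L³/(45EI) = 42.67/EI
  relative rotation θ_0 = (772.8 + 59.05)/EI = 831.8/EI
A unit hogging moment at Y produces rotation L₁/(3EI) + L₂/(3EI) = 4/EI.
Compatibility: M_Y·(L₁+L₂)/(3EI) = θ_0, giving M_Y = 208 kN·m (hogging).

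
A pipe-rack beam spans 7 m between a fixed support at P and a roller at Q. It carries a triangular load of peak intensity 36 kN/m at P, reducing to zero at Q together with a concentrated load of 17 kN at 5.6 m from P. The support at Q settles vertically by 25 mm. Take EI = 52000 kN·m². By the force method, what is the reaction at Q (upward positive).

R_Q = 25.8 kN

Release the roller at Q. Primary structure: cantilever fixed at P.
Free-end deflection of the primary structure under the applied loading (downward +):
  triangular load, peak 36 at the fixed end: w₀L⁴/(30EI) = 2881/EI
  point load 17 at a = 5.6: Pa²(3L − a)/(6EI) = 1368/EI
  δ_0 = 4250/EI
Flexibility coefficient — unit upward force at Q: δ_{QQ} = L³/(3EI) = 114.3/EI.
With EI = 52000 kN·m²: δ_0 = 0.081722 m and δ_{QQ} = 0.002199 m/kN.
Compatibility — the beam at Q must follow the support down by 0.025 m: δ_0 − R_Q·δ_{QQ} = 0.025, so R_Q = (0.081722 − 0.025)/0.002199 = 25.8 kN.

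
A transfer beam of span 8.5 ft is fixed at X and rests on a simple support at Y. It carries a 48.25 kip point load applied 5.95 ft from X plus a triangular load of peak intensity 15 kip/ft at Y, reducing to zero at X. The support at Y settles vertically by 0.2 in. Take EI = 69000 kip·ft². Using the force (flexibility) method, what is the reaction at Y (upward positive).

R_Y = 56.63 kip

Take the reaction at Y as the redundant and release it; the primary structure is a cantilever fixed at X.
Downward deflection at the released point Y due to the loads:
  point load 48.25 at a = 5.95: Pa²(3L − a)/(6EI) = 5566/EI
  triangular load, peak 15 at the free end: 11w₀L⁴/(120EI) = 7178/EI
  δ_0 = 12743/EI
Tip deflection under a unit load at Y: L³/(3EI) = 204.7/EI.
With EI = 69000 kip·ft²: δ_0 = 0.18469 ft and δ_{YY} = 0.002967 ft/kip.
Compatibility — the beam at Y must follow the support down by 0.01667 ft: δ_0 − R_Y·δ_{YY} = 0.01667, so R_Y = (0.18469 − 0.01667)/0.002967 = 56.63 kip.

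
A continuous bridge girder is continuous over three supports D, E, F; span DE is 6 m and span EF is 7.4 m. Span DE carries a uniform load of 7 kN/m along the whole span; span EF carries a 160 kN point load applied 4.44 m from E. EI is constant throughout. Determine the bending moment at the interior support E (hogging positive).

M_E = 124 kN·m

Take M_E as the redundant. Released structure: two simple spans DE and EF with a hinge at E.
Rotations at E on the released spans (each span's end-slope, ×1/EI):
  span DE: UDL 7: wL³/(24EI) = 63/EI
  span EF: point load 160 at a = 4.44: Pab(L + b)/(6LEI) = 490.6/EI
  relative rotation θ_0 = (63 + 490.6)/EI = 553.6/EI
A unit hogging moment at E produces rotation L₁/(3EI) + L₂/(3EI) = 4.467/EI.
Slope continuity at E: θ_0 = M_E·4.467/EI, so M_E = 553.6/4.467 = 124 kN·m (hogging).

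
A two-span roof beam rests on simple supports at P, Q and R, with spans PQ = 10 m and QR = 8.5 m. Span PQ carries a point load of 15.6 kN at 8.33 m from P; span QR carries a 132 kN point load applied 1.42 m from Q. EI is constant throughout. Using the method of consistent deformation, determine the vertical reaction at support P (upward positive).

R_P = -5.044 kN

Take M_Q as the redundant. Released structure: two simple spans PQ and QR with a hinge at Q.
End slopes at the hinge Q, treating each span as simply supported:
  span PQ: point load 15.6 at a = 8.33: Pab(L + a)/(6LEI) = 66.3/EI
  span QR: point load 132 at a = 1.42: Pab(L + b)/(6LEI) = 405.4/EI
  relative rotation θ_0 = (66.3 + 405.4)/EI = 471.7/EI
A unit hogging moment at Q produces rotation L₁/(3EI) + L₂/(3EI) = 6.167/EI.
Slope continuity at Q: θ_0 = M_Q·6.167/EI, so M_Q = 471.7/6.167 = 76.49 kN·m (hogging).
Span PQ, ΣM about P with M_Q applied at Q: R_Q^{PQ}·10 = 129.9 + 76.49, so R_Q^{PQ} = 20.64 kN and R_P = 15.6 − 20.64 = -5.044 kN.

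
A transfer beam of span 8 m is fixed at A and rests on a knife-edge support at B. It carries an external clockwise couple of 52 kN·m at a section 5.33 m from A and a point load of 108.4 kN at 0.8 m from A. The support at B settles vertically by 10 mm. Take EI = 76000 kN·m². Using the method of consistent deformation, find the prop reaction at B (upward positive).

Take the reaction at B as the redundant and release it; the primary structure is a cantilever fixed at A.
Primary-structure tip deflection at B by superposition:
  clockwise couple 52 at a = 5.33: M₀a(2L − a)/(2EI) = 1479/EI
  point load 108.4 at a = 0.8: Pa²(3L − a)/(6EI) = 268.3/EI
  δ_0 = 1747/EI
Tip deflection under a unit load at B: L³/(3EI) = 170.7/EI.
With EI = 76000 kN·m²: δ_0 = 0.022986 m and δ_{BB} = 0.002246 m/kN.
Compatibility — the beam at B must follow the support down by 0.01 m: δ_0 − R_B·δ_{BB} = 0.01, so R_B = (0.022986 − 0.01)/0.002246 = 5.783 kN.

R_B = 5.783 kN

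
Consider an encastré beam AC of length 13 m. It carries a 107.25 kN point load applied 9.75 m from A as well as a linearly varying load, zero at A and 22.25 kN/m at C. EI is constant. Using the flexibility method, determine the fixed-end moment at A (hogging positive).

M_A = 190.7 kN·m

Release both end moments; the primary structure is a simply-supported span AC with redundants M_A and M_C.
End rotations of the released simple span under the applied load (×1/EI):
  at A: point load 107.25 at a = 9.75: Pab(L + b)/(6LEI) = 708/EI
  at C: point load 107.25 at a = 9.75: Pab(L + a)/(6LEI) = 991.2/EI
  at A: triangular load, peak 22.25: 7w₀L³/(360EI) = 950.5/EI
  at C: triangular load, peak 22.25: w₀L³/(45EI) = 1086/EI
  θ_A0 = 1659/EI,  θ_C0 = 2078/EI
Flexibility coefficients: a unit moment at one end gives L/(3EI) there and L/(6EI) at the far end, so f₁₁ = f₂₂ = 4.333/EI and f₁₂ = f₂₁ = 2.167/EI.
Compatibility — zero rotation at each built-in end:
  4.333 M_A + 2.167 M_C = 1659
  2.167 M_A + 4.333 M_C = 2078
Solving the pair gives M_A = 190.7 kN·m and M_C = 384.1 kN·m (hogging).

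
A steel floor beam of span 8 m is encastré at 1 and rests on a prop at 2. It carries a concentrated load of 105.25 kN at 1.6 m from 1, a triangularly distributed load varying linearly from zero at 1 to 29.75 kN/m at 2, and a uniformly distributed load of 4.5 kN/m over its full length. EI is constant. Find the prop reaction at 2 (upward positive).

Remove the prop at 2; the released (primary) structure is a cantilever built in at 1.
Primary-structure tip deflection at 2 by superposition:
  point load 105.25 at a = 1.6: Pa²(3L − a)/(6EI) = 1006/EI
  triangular load, peak 29.75 at the free end: 11w₀L⁴/(120EI) = 11170/EI
  UDL 4.5: wL⁴/(8EI) = 2304/EI
  δ_0 = 14480/EI
Tip deflection under a unit load at 2: L³/(3EI) = 170.7/EI.
Compatibility at 2: δ_0 − R_2·δ_{22} = 0, so R_2 = 14480/170.7 = 84.84 kN.

R_2 = 84.84 kN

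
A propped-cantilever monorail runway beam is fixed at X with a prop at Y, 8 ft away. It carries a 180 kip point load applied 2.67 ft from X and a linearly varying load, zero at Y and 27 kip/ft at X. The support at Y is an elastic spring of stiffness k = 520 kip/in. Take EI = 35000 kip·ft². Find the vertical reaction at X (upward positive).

R_X = 241.2 kip

Release the roller at Y. Primary structure: cantilever fixed at X.
Primary-structure tip deflection at Y by superposition:
  point load 180 at a = 2.67: Pa²(3L − a)/(6EI) = 4562/EI
  triangular load, peak 27 at the fixed end: w₀L⁴/(30EI) = 3686/EI
  δ_0 = 8248/EI
Tip deflection under a unit load at Y: L³/(3EI) = 170.7/EI.
With EI = 35000 kip·ft²: δ_0 = 0.23566 ft and δ_{YY} = 0.004876 ft/kip.
Compatibility — the spring shortens by R_Y/k under the reaction it provides: δ_0 − R_Y·δ_{YY} = R_Y/k. With 1/k = 1/(520×12) ft/kip = 0.00016 ft/kip, R_Y = δ_0 / (δ_{YY} + 1/k) = 0.23566 / (0.004876 + 0.00016) = 46.79 kip.
Vertical equilibrium: R_X = ΣP − R_Y = 288 − 46.79 = 241.2 kip.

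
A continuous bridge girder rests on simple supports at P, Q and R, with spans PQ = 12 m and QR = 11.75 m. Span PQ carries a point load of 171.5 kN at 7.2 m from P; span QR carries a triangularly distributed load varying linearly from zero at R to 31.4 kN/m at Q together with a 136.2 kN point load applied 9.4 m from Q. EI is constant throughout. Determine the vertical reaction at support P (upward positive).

Insert a hinge at Q; M_Q is the redundant, and each span becomes simply supported.
Rotations at Q on the released spans (each span's end-slope, ×1/EI):
  span PQ: point load 171.5 at a = 7.2: Pab(L + a)/(6LEI) = 1581/EI
  span QR: triangular load, peak 31.4: w₀L³/(45EI) = 1132/EI
  span QR: point load 136.2 at a = 9.4: Pab(L + b)/(6LEI) = 601.7/EI
  relative rotation θ_0 = (1581 + 1734)/EI = 3314/EI
A unit hogging moment at Q produces rotation L₁/(3EI) + L₂/(3EI) = 7.917/EI.
Compatibility: M_Q·(L₁+L₂)/(3EI) = θ_0, giving M_Q = 418.6 kN·m (hogging).
Span PQ, ΣM about P with M_Q applied at Q: R_Q^{PQ}·12 = 1235 + 418.6, so R_Q^{PQ} = 137.8 kN and R_P = 171.5 − 137.8 = 33.71 kN.

R_P = 33.71 kN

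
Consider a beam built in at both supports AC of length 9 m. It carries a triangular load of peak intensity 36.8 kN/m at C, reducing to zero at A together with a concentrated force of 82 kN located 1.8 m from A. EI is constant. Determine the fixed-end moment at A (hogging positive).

M_A = 193.8 kN·m

Release both end moments; the primary structure is a simply-supported span AC with redundants M_A and M_C.
Simple-span end rotations at A and C under the given loads:
  at A: triangular load, peak 36.8: 7w₀L³/(360EI) = 521.6/EI
  at C: triangular load, peak 36.8: w₀L³/(45EI) = 596.2/EI
  at A: point load 82 at a = 1.8: Pab(L + b)/(6LEI) = 318.8/EI
  at C: point load 82 at a = 1.8: Pab(L + a)/(6LEI) = 212.5/EI
  θ_A0 = 840.5/EI,  θ_C0 = 808.7/EI
Flexibility coefficients: a unit moment at one end gives L/(3EI) there and L/(6EI) at the far end, so f₁₁ = f₂₂ = 3/EI and f₁₂ = f₂₁ = 1.5/EI.
Compatibility — zero rotation at each built-in end:
  3 M_A + 1.5 M_C = 840.5
  1.5 M_A + 3 M_C = 808.7
Solving the pair gives M_A = 193.8 kN·m and M_C = 172.7 kN·m (hogging).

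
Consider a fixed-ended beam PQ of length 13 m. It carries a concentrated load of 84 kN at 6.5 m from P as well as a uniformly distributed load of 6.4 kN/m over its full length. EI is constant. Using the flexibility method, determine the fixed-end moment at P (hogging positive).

M_P = 226.6 kN·m

Release both end moments; the primary structure is a simply-supported span PQ with redundants M_P and M_Q.
On the primary (simply-supported) span, the end slopes from the loading are:
  at P: point load 84 at a = 6.5: Pab(L + b)/(6LEI) = 887.2/EI
  at Q: point load 84 at a = 6.5: Pab(L + a)/(6LEI) = 887.2/EI
  at P: UDL 6.4: wL³/(24EI) = 585.9/EI
  at Q: UDL 6.4: wL³/(24EI) = 585.9/EI
  θ_P0 = 1473/EI,  θ_Q0 = 1473/EI
Flexibility coefficients: a unit moment at one end gives L/(3EI) there and L/(6EI) at the far end, so f₁₁ = f₂₂ = 4.333/EI and f₁₂ = f₂₁ = 2.167/EI.
Compatibility — zero rotation at each built-in end:
  4.333 M_P + 2.167 M_Q = 1473
  2.167 M_P + 4.333 M_Q = 1473
Solving the pair gives M_P = 226.6 kN·m and M_Q = 226.6 kN·m (hogging).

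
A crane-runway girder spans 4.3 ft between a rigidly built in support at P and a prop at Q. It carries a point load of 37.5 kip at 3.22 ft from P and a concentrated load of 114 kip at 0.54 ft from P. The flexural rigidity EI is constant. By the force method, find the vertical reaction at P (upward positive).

Take the reaction at Q as the redundant and release it; the primary structure is a cantilever fixed at P.
Deflection at Q on the released cantilever, summing each load's contribution:
  point load 37.5 at a = 3.22: Pa²(3L − a)/(6EI) = 627.3/EI
  point load 114 at a = 0.54: Pa²(3L − a)/(6EI) = 68.48/EI
  δ_0 = 695.8/EI
Flexibility coefficient — unit upward force at Q: δ_{QQ} = L³/(3EI) = 26.5/EI.
Compatibility at Q: δ_0 − R_Q·δ_{QQ} = 0, so R_Q = 695.8/26.5 = 26.25 kip.
Vertical equilibrium: R_P = ΣP − R_Q = 151.5 − 26.25 = 125.2 kip.

R_P = 125.2 kip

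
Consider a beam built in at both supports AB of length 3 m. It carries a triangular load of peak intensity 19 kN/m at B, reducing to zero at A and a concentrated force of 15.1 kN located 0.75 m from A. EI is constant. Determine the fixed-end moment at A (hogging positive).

Take the two fixed-end moments M_A, M_B as redundants; the released structure is the simple span AB.
End rotations of the released simple span under the applied load (×1/EI):
  at A: triangular load, peak 19: 7w₀L³/(360EI) = 9.975/EI
  at B: triangular load, peak 19: w₀L³/(45EI) = 11.4/EI
  at A: point load 15.1 at a = 0.75: Pab(L + b)/(6LEI) = 7.432/EI
  at B: point load 15.1 at a = 0.75: Pab(L + a)/(6LEI) = 5.309/EI
  θ_A0 = 17.41/EI,  θ_B0 = 16.71/EI
Flexibility coefficients: a unit moment at one end gives L/(3EI) there and L/(6EI) at the far end, so f₁₁ = f₂₂ = 1/EI and f₁₂ = f₂₁ = 0.5/EI.
Compatibility — zero rotation at each built-in end:
  1 M_A + 0.5 M_B = 17.41
  0.5 M_A + 1 M_B = 16.71
Solving the pair gives M_A = 12.07 kN·m and M_B = 10.67 kN·m (hogging).

M_A = 12.07 kN·m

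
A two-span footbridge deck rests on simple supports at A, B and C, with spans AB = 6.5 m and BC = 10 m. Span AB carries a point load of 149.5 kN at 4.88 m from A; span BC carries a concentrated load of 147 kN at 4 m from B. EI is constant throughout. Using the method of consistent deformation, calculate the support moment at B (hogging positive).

M_B = 233.8 kN·m

Insert a hinge at B; M_B is the redundant, and each span becomes simply supported.
Discontinuity in slope at B on the released structure — sum the simple-span end rotations:
  span AB: point load 149.5 at a = 4.88: Pab(L + a)/(6LEI) = 344.9/EI
  span BC: point load 147 at a = 4: Pab(L + b)/(6LEI) = 940.8/EI
  relative rotation θ_0 = (344.9 + 940.8)/EI = 1286/EI
A unit hogging moment at B produces rotation L₁/(3EI) + L₂/(3EI) = 5.5/EI.
Compatibility: M_B·(L₁+L₂)/(3EI) = θ_0, giving M_B = 233.8 kN·m (hogging).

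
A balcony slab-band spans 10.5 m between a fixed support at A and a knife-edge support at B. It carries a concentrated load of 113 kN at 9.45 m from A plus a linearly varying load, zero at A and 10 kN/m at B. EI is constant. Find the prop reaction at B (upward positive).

R_B = 125 kN

Release the roller at B. Primary structure: cantilever fixed at A.
Free-end deflection of the primary structure under the applied loading (downward +):
  point load 113 at a = 9.45: Pa²(3L − a)/(6EI) = 37085/EI
  triangular load, peak 10 at the free end: 11w₀L⁴/(120EI) = 11142/EI
  δ_0 = 48227/EI
Flexibility coefficient — unit upward force at B: δ_{BB} = L³/(3EI) = 385.9/EI.
Compatibility at B: δ_0 − R_B·δ_{BB} = 0, so R_B = 48227/385.9 = 125 kN.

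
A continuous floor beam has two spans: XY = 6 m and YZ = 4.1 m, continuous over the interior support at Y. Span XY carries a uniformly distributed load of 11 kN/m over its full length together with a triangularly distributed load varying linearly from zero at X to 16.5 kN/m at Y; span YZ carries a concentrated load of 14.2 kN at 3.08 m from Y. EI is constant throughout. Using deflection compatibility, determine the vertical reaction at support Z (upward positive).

Release continuity at Y by inserting a hinge; the redundant is the internal moment M_Y. The primary structure is two simply-supported spans XY and YZ.
End slopes at the hinge Y, treating each span as simply supported:
  span XY: UDL 11: wL³/(24EI) = 99/EI
  span XY: triangular load, peak 16.5: w₀L³/(45EI) = 79.2/EI
  span YZ: point load 14.2 at a = 3.08: Pab(L + b)/(6LEI) = 9.285/EI
  relative rotation θ_0 = (178.2 + 9.285)/EI = 187.5/EI
A unit hogging moment at Y produces rotation L₁/(3EI) + L₂/(3EI) = 3.367/EI.
Slope continuity at Y: θ_0 = M_Y·3.367/EI, so M_Y = 187.5/3.367 = 55.69 kN·m (hogging).
Span YZ, ΣM about Z: R_Y^{YZ}·4.1 = 14.48 + 55.69, so R_Y^{YZ} = 17.12 kN and R_Z = 14.2 − 17.12 = -2.915 kN.

R_Z = -2.915 kN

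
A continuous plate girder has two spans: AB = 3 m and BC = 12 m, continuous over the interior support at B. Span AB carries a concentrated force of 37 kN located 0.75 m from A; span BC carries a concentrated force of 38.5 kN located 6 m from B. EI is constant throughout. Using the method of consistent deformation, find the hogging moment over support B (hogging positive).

M_B = 71.9 kN·m

Take M_B as the redundant. Released structure: two simple spans AB and BC with a hinge at B.
Discontinuity in slope at B on the released structure — sum the simple-span end rotations:
  span AB: point load 37 at a = 0.75: Pab(L + a)/(6LEI) = 13.01/EI
  span BC: point load 38.5 at a = 6: Pab(L + b)/(6LEI) = 346.5/EI
  relative rotation θ_0 = (13.01 + 346.5)/EI = 359.5/EI
A unit hogging moment at B produces rotation L₁/(3EI) + L₂/(3EI) = 5/EI.
Compatibility: M_B·(L₁+L₂)/(3EI) = θ_0, giving M_B = 71.9 kN·m (hogging).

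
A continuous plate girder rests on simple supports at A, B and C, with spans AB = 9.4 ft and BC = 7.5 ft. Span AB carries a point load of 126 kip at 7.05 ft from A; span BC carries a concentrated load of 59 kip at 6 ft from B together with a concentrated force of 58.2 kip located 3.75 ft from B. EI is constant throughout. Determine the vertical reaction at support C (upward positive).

R_C = 54.53 kip

Release continuity at B by inserting a hinge; the redundant is the internal moment M_B. The primary structure is two simply-supported spans AB and BC.
End slopes at the hinge B, treating each span as simply supported:
  span AB: point load 126 at a = 7.05: Pab(L + a)/(6LEI) = 608.9/EI
  span BC: point load 59 at a = 6: Pab(L + b)/(6LEI) = 106.2/EI
  span BC: point load 58.2 at a = 3.75: Pab(L + b)/(6LEI) = 204.6/EI
  relative rotation θ_0 = (608.9 + 310.8)/EI = 919.7/EI
A unit hogging moment at B produces rotation L₁/(3EI) + L₂/(3EI) = 5.633/EI.
Compatibility: M_B·(L₁+L₂)/(3EI) = θ_0, giving M_B = 163.3 kip·ft (hogging).
Span BC, ΣM about C: R_B^{BC}·7.5 = 306.8 + 163.3, so R_B^{BC} = 62.67 kip and R_C = 117.2 − 62.67 = 54.53 kip.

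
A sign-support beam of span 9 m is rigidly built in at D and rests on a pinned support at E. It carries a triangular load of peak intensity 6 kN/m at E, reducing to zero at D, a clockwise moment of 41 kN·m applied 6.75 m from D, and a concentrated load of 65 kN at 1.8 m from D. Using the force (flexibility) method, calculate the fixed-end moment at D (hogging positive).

Remove the prop at E; the released (primary) structure is a cantilever built in at D.
Free-end deflection of the primary structure under the applied loading (downward +):
  triangular load, peak 6 at the free end: 11w₀L⁴/(120EI) = 3609/EI
  clockwise couple 41 at a = 6.75: M₀a(2L − a)/(2EI) = 1557/EI
  point load 65 at a = 1.8: Pa²(3L − a)/(6EI) = 884.5/EI
  δ_0 = 6050/EI
Tip deflection under a unit load at E: L³/(3EI) = 243/EI.
The prop prevents deflection at E: R_E = δ_0/δ_{EE} = 6050/243 = 24.9 kN.
Moment equilibrium about D: M_D = Σ(load moments about D) − R_E·L = 320 − 24.9×9 = 95.93 kN·m.

M_D = 95.93 kN·m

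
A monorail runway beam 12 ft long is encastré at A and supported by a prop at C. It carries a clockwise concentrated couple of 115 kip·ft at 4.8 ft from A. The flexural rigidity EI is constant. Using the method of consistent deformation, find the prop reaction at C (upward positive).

Choose R_C as the redundant. The primary structure is the cantilever fixed at A.
Primary-structure tip deflection at C by superposition:
  clockwise couple 115 at a = 4.8: M₀a(2L − a)/(2EI) = 5299/EI
Tip deflection under a unit load at C: L³/(3EI) = 576/EI.
Compatibility at C: δ_0 − R_C·δ_{CC} = 0, so R_C = 5299/576 = 9.2 kip.

R_C = 9.2 kip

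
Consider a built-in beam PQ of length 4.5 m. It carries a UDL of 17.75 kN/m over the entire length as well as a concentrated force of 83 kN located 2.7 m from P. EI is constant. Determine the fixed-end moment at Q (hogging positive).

M_Q = 83.74 kN·m

Take the two fixed-end moments M_P, M_Q as redundants; the released structure is the simple span PQ.
Simple-span end rotations at P and Q under the given loads:
  at P: UDL 17.75: wL³/(24EI) = 67.39/EI
  at Q: UDL 17.75: wL³/(24EI) = 67.39/EI
  at P: point load 83 at a = 2.7: Pab(L + b)/(6LEI) = 94.12/EI
  at Q: point load 83 at a = 2.7: Pab(L + a)/(6LEI) = 107.6/EI
  θ_P0 = 161.5/EI,  θ_Q0 = 175/EI
Flexibility coefficients: a unit moment at one end gives L/(3EI) there and L/(6EI) at the far end, so f₁₁ = f₂₂ = 1.5/EI and f₁₂ = f₂₁ = 0.75/EI.
Compatibility — zero rotation at each built-in end:
  1.5 M_P + 0.75 M_Q = 161.5
  0.75 M_P + 1.5 M_Q = 175
Solving the pair gives M_P = 65.81 kN·m and M_Q = 83.74 kN·m (hogging).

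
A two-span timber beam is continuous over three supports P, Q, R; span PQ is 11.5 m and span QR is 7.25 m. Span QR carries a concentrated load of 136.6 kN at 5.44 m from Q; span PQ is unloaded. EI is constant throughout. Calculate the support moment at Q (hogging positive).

Take M_Q as the redundant. Released structure: two simple spans PQ and QR with a hinge at Q.
Rotations at Q on the released spans (each span's end-slope, ×1/EI):
  span QR: point load 136.6 at a = 5.44: Pab(L + b)/(6LEI) = 280.1/EI
  relative rotation θ_0 = (0 + 280.1)/EI = 280.1/EI
A unit hogging moment at Q produces rotation L₁/(3EI) + L₂/(3EI) = 6.25/EI.
Compatibility: M_Q·(L₁+L₂)/(3EI) = θ_0, giving M_Q = 44.82 kN·m (hogging).

M_Q = 44.82 kN·m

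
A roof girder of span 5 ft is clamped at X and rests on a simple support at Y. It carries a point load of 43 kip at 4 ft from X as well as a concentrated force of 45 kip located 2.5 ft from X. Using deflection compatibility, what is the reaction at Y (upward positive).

Take the reaction at Y as the redundant and release it; the primary structure is a cantilever fixed at X.
Primary-structure tip deflection at Y by superposition:
  point load 43 at a = 4: Pa²(3L − a)/(6EI) = 1261/EI
  point load 45 at a = 2.5: Pa²(3L − a)/(6EI) = 585.9/EI
  δ_0 = 1847/EI
Flexibility coefficient — unit upward force at Y: δ_{YY} = L³/(3EI) = 41.67/EI.
The prop prevents deflection at Y: R_Y = δ_0/δ_{YY} = 1847/41.67 = 44.33 kip.

R_Y = 44.33 kip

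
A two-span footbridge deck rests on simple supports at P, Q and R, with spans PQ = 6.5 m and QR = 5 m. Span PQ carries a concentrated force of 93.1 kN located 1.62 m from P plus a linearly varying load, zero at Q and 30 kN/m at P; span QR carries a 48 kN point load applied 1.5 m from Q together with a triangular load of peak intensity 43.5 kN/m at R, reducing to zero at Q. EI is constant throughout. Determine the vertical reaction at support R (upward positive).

R_R = 61.31 kN

Release continuity at Q by inserting a hinge; the redundant is the internal moment M_Q. The primary structure is two simply-supported spans PQ and QR.
Rotations at Q on the released spans (each span's end-slope, ×1/EI):
  span PQ: point load 93.1 at a = 1.62: Pab(L + a)/(6LEI) = 153.2/EI
  span PQ: triangular load, peak 30: 7w₀L³/(360EI) = 160.2/EI
  span QR: point load 48 at a = 1.5: Pab(L + b)/(6LEI) = 71.4/EI
  span QR: triangular load, peak 43.5: 7w₀L³/(360EI) = 105.7/EI
  relative rotation θ_0 = (313.4 + 177.1)/EI = 490.6/EI
A unit hogging moment at Q produces rotation L₁/(3EI) + L₂/(3EI) = 3.833/EI.
Compatibility: M_Q·(L₁+L₂)/(3EI) = θ_0, giving M_Q = 128 kN·m (hogging).
Span QR, ΣM about R: R_Q^{QR}·5 = 349.2 + 128, so R_Q^{QR} = 95.44 kN and R_R = 156.8 − 95.44 = 61.31 kN.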